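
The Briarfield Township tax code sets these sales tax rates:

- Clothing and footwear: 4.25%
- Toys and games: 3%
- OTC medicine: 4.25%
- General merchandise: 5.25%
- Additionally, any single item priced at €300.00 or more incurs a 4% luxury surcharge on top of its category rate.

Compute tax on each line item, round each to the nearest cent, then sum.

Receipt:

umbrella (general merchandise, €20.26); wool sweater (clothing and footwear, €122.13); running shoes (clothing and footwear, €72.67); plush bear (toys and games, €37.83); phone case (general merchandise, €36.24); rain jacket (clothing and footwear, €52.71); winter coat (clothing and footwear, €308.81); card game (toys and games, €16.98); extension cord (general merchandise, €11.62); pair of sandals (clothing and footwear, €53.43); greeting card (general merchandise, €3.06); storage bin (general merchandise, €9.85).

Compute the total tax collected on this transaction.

€44.16

Umbrella €20.26: general merchandise → 5.25% → €1.06
Wool sweater €122.13: clothing and footwear → 4.25% → €5.19
Running shoes €72.67: clothing and footwear → 4.25% → €3.09
Plush bear €37.83: toys and games → 3% → €1.13
Phone case €36.24: general merchandise → 5.25% → €1.90
Rain jacket €52.71: clothing and footwear → 4.25% → €2.24
Winter coat €308.81: clothing and footwear → 4.25% + 4% surcharge = 8.25% → €25.48
Card game €16.98: toys and games → 3% → €0.51
Extension cord €11.62: general merchandise → 5.25% → €0.61
Pair of sandals €53.43: clothing and footwear → 4.25% → €2.27
Greeting card €3.06: general merchandise → 5.25% → €0.16
Storage bin €9.85: general merchandise → 5.25% → €0.52
Total tax = €1.06 + €5.19 + €3.09 + €1.13 + €1.90 + €2.24 + €25.48 + €0.51 + €0.61 + €2.27 + €0.16 + €0.52 = €44.16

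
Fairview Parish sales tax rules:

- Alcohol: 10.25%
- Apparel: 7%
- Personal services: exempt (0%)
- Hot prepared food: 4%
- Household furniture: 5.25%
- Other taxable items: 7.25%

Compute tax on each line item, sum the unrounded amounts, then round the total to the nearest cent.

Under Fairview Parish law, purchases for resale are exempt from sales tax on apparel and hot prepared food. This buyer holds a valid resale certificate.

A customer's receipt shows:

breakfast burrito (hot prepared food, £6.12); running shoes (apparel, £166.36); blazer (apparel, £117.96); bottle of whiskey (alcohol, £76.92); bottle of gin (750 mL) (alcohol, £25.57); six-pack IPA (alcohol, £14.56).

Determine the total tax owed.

£12.00

Breakfast burrito £6.12: hot prepared food, buyer-exempt → 0% → £0.00
Running shoes £166.36: apparel, buyer-exempt → 0% → £0.00
Blazer £117.96: apparel, buyer-exempt → 0% → £0.00
Bottle of whiskey £76.92: alcohol → 10.25% → £7.8843
Bottle of gin (750 mL) £25.57: alcohol → 10.25% → £2.620925
Six-pack IPA £14.56: alcohol → 10.25% → £1.4924
Unrounded tax sum = £11.997625 → £12.00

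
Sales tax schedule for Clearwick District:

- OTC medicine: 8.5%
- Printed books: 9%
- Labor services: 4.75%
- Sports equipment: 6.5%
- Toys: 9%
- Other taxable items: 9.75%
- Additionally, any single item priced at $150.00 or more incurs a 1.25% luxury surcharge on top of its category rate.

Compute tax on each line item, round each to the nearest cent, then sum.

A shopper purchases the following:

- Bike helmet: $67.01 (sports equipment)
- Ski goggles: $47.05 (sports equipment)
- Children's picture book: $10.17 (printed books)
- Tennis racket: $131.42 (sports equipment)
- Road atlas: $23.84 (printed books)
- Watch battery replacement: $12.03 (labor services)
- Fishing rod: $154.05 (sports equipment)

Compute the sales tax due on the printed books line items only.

$3.07

Children's picture book $10.17: printed books → 9% → $0.92
Road atlas $23.84: printed books → 9% → $2.15
Tax on printed books = $0.92 + $2.15 = $3.07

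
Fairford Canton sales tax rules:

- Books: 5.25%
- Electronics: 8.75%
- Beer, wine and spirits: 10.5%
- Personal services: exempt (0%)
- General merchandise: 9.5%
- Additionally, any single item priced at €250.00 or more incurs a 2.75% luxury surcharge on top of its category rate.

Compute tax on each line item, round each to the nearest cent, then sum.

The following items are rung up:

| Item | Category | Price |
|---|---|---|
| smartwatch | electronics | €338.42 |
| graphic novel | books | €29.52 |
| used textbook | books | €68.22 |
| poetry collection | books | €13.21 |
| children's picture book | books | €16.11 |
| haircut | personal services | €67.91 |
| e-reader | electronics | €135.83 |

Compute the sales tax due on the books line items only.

Graphic novel €29.52: books → 5.25% → €1.55
Used textbook €68.22: books → 5.25% → €3.58
Poetry collection €13.21: books → 5.25% → €0.69
Children's picture book €16.11: books → 5.25% → €0.85
Tax on books = €1.55 + €3.58 + €0.69 + €0.85 = €6.67

€6.67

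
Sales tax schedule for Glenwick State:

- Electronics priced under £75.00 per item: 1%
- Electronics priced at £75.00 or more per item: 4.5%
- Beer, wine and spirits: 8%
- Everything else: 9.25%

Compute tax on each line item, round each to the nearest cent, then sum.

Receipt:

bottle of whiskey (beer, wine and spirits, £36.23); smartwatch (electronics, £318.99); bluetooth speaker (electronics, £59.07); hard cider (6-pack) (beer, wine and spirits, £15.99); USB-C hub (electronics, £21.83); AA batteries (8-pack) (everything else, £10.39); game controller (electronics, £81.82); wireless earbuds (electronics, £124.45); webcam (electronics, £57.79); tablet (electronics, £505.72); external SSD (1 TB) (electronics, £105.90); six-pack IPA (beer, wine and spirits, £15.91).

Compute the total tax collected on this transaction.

Bottle of whiskey £36.23: beer, wine and spirits → 8% → £2.90
Smartwatch £318.99: electronics, £75.00 or more → 4.5% → £14.35
Bluetooth speaker £59.07: electronics, under £75.00 → 1% → £0.59
Hard cider (6-pack) £15.99: beer, wine and spirits → 8% → £1.28
USB-C hub £21.83: electronics, under £75.00 → 1% → £0.22
AA batteries (8-pack) £10.39: everything else → 9.25% → £0.96
Game controller £81.82: electronics, £75.00 or more → 4.5% → £3.68
Wireless earbuds £124.45: electronics, £75.00 or more → 4.5% → £5.60
Webcam £57.79: electronics, under £75.00 → 1% → £0.58
Tablet £505.72: electronics, £75.00 or more → 4.5% → £22.76
External SSD (1 TB) £105.90: electronics, £75.00 or more → 4.5% → £4.77
Six-pack IPA £15.91: beer, wine and spirits → 8% → £1.27
Total tax = £2.90 + £14.35 + £0.59 + £1.28 + £0.22 + £0.96 + £3.68 + £5.60 + £0.58 + £22.76 + £4.77 + £1.27 = £58.96

£58.96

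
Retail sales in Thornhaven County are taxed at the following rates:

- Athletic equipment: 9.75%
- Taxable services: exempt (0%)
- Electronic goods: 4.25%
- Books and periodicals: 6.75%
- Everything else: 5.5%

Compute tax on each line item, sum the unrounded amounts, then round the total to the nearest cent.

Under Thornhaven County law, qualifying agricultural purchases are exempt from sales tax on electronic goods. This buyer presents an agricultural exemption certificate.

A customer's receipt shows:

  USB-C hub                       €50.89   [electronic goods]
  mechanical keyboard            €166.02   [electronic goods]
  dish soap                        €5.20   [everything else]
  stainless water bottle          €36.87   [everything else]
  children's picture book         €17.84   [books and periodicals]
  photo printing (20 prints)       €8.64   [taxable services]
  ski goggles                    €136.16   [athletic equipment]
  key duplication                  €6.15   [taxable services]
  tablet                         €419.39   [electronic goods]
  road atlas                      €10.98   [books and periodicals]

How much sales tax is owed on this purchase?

€17.53

USB-C hub €50.89: electronic goods, buyer-exempt → 0% → €0.00
Mechanical keyboard €166.02: electronic goods, buyer-exempt → 0% → €0.00
Dish soap €5.20: everything else → 5.5% → €0.286
Stainless water bottle €36.87: everything else → 5.5% → €2.02785
Children's picture book €17.84: books and periodicals → 6.75% → €1.2042
Photo printing (20 prints) €8.64: taxable services → 0% → €0.00
Ski goggles €136.16: athletic equipment → 9.75% → €13.2756
Key duplication €6.15: taxable services → 0% → €0.00
Tablet €419.39: electronic goods, buyer-exempt → 0% → €0.00
Road atlas €10.98: books and periodicals → 6.75% → €0.74115
Unrounded tax sum = €17.5348 → €17.53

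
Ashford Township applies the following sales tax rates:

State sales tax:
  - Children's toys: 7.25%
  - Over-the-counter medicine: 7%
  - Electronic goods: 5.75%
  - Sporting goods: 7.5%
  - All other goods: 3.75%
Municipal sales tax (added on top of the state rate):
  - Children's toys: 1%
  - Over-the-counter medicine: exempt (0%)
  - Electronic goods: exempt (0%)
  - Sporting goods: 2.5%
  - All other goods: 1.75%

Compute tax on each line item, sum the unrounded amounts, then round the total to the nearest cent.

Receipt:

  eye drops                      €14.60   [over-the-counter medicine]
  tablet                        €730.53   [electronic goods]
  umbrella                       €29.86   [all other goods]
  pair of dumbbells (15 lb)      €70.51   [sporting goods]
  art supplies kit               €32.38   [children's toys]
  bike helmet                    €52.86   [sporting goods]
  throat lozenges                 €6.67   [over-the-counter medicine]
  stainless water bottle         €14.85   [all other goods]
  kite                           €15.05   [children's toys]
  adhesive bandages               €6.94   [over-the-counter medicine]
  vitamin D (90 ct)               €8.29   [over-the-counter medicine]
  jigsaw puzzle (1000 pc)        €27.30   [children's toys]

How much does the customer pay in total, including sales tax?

Eye drops €14.60: over-the-counter medicine → 7% + 0% municipal = 7% → €1.022
Tablet €730.53: electronic goods → 5.75% + 0% municipal = 5.75% → €42.005475
Umbrella €29.86: all other goods → 3.75% + 1.75% municipal = 5.5% → €1.6423
Pair of dumbbells (15 lb) €70.51: sporting goods → 7.5% + 2.5% municipal = 10% → €7.051
Art supplies kit €32.38: children's toys → 7.25% + 1% municipal = 8.25% → €2.67135
Bike helmet €52.86: sporting goods → 7.5% + 2.5% municipal = 10% → €5.286
Throat lozenges €6.67: over-the-counter medicine → 7% + 0% municipal = 7% → €0.4669
Stainless water bottle €14.85: all other goods → 3.75% + 1.75% municipal = 5.5% → €0.81675
Kite €15.05: children's toys → 7.25% + 1% municipal = 8.25% → €1.241625
Adhesive bandages €6.94: over-the-counter medicine → 7% + 0% municipal = 7% → €0.4858
Vitamin D (90 ct) €8.29: over-the-counter medicine → 7% + 0% municipal = 7% → €0.5803
Jigsaw puzzle (1000 pc) €27.30: children's toys → 7.25% + 1% municipal = 8.25% → €2.25225
Subtotal = €1009.84; unrounded tax = €65.52175 → €65.52; total due = €1075.36

€1075.36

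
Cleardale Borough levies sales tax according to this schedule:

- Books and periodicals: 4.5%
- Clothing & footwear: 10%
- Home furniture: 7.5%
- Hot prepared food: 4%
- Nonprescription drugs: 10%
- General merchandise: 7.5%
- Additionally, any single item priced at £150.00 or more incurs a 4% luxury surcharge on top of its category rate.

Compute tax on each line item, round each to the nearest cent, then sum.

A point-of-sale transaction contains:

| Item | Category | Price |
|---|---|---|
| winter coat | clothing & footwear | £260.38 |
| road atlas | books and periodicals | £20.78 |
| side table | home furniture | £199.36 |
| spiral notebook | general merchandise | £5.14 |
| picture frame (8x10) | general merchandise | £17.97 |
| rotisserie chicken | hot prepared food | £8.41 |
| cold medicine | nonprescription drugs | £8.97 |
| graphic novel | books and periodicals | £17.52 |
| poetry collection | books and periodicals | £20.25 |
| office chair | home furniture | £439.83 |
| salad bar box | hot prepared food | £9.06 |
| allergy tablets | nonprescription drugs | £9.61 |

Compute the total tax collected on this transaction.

£116.90

Winter coat £260.38: clothing & footwear → 10% + 4% surcharge = 14% → £36.45
Road atlas £20.78: books and periodicals → 4.5% → £0.94
Side table £199.36: home furniture → 7.5% + 4% surcharge = 11.5% → £22.93
Spiral notebook £5.14: general merchandise → 7.5% → £0.39
Picture frame (8x10) £17.97: general merchandise → 7.5% → £1.35
Rotisserie chicken £8.41: hot prepared food → 4% → £0.34
Cold medicine £8.97: nonprescription drugs → 10% → £0.90
Graphic novel £17.52: books and periodicals → 4.5% → £0.79
Poetry collection £20.25: books and periodicals → 4.5% → £0.91
Office chair £439.83: home furniture → 7.5% + 4% surcharge = 11.5% → £50.58
Salad bar box £9.06: hot prepared food → 4% → £0.36
Allergy tablets £9.61: nonprescription drugs → 10% → £0.96
Total tax = £36.45 + £0.94 + £22.93 + £0.39 + £1.35 + £0.34 + £0.90 + £0.79 + £0.91 + £50.58 + £0.36 + £0.96 = £116.90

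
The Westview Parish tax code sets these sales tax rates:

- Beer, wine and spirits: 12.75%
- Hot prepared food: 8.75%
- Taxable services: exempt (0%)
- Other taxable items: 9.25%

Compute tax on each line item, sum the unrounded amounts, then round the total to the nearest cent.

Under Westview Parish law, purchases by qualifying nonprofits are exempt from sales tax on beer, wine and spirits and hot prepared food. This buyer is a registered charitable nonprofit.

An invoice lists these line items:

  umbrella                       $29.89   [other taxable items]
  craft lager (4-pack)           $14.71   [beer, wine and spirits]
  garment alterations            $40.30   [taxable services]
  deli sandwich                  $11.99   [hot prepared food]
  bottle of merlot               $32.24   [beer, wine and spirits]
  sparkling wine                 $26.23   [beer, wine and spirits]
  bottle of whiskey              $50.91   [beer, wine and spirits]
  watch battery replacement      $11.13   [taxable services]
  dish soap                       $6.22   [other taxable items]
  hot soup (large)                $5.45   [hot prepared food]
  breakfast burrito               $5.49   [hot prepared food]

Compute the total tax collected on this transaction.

Umbrella $29.89: other taxable items → 9.25% → $2.764825
Craft lager (4-pack) $14.71: beer, wine and spirits, buyer-exempt → 0% → $0.00
Garment alterations $40.30: taxable services → 0% → $0.00
Deli sandwich $11.99: hot prepared food, buyer-exempt → 0% → $0.00
Bottle of merlot $32.24: beer, wine and spirits, buyer-exempt → 0% → $0.00
Sparkling wine $26.23: beer, wine and spirits, buyer-exempt → 0% → $0.00
Bottle of whiskey $50.91: beer, wine and spirits, buyer-exempt → 0% → $0.00
Watch battery replacement $11.13: taxable services → 0% → $0.00
Dish soap $6.22: other taxable items → 9.25% → $0.57535
Hot soup (large) $5.45: hot prepared food, buyer-exempt → 0% → $0.00
Breakfast burrito $5.49: hot prepared food, buyer-exempt → 0% → $0.00
Unrounded tax sum = $3.340175 → $3.34

$3.34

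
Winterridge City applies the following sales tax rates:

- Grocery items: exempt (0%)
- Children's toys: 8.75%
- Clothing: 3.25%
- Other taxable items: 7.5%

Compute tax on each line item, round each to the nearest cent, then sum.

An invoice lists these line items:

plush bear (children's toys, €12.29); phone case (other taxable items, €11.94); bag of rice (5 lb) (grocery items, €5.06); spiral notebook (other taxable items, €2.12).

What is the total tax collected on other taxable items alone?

Phone case €11.94: other taxable items → 7.5% → €0.90
Spiral notebook €2.12: other taxable items → 7.5% → €0.16
Tax on other taxable items = €0.90 + €0.16 = €1.06

€1.06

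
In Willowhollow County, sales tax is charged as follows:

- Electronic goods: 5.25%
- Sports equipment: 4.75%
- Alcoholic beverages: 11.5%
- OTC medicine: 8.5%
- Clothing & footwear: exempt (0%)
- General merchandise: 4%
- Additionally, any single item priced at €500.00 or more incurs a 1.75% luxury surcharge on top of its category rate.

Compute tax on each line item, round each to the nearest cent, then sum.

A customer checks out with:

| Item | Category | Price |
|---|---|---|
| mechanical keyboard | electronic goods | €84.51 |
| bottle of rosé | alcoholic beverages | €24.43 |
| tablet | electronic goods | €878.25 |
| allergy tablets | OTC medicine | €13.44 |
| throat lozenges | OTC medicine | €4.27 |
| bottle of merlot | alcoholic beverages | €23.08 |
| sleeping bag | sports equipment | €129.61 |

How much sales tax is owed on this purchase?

Mechanical keyboard €84.51: electronic goods → 5.25% → €4.44
Bottle of rosé €24.43: alcoholic beverages → 11.5% → €2.81
Tablet €878.25: electronic goods → 5.25% + 1.75% surcharge = 7% → €61.48
Allergy tablets €13.44: OTC medicine → 8.5% → €1.14
Throat lozenges €4.27: OTC medicine → 8.5% → €0.36
Bottle of merlot €23.08: alcoholic beverages → 11.5% → €2.65
Sleeping bag €129.61: sports equipment → 4.75% → €6.16
Total tax = €4.44 + €2.81 + €61.48 + €1.14 + €0.36 + €2.65 + €6.16 = €79.04

€79.04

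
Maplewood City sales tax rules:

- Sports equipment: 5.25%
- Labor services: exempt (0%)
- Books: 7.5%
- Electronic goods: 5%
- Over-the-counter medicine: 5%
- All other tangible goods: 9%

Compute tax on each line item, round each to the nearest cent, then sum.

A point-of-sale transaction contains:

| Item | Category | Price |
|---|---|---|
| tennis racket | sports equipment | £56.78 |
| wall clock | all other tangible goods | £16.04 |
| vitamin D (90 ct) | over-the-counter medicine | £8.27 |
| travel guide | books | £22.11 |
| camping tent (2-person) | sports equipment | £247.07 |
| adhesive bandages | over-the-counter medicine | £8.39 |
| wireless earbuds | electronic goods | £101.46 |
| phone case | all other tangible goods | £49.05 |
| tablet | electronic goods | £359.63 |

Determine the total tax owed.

Tennis racket £56.78: sports equipment → 5.25% → £2.98
Wall clock £16.04: all other tangible goods → 9% → £1.44
Vitamin D (90 ct) £8.27: over-the-counter medicine → 5% → £0.41
Travel guide £22.11: books → 7.5% → £1.66
Camping tent (2-person) £247.07: sports equipment → 5.25% → £12.97
Adhesive bandages £8.39: over-the-counter medicine → 5% → £0.42
Wireless earbuds £101.46: electronic goods → 5% → £5.07
Phone case £49.05: all other tangible goods → 9% → £4.41
Tablet £359.63: electronic goods → 5% → £17.98
Total tax = £2.98 + £1.44 + £0.41 + £1.66 + £12.97 + £0.42 + £5.07 + £4.41 + £17.98 = £47.34

£47.34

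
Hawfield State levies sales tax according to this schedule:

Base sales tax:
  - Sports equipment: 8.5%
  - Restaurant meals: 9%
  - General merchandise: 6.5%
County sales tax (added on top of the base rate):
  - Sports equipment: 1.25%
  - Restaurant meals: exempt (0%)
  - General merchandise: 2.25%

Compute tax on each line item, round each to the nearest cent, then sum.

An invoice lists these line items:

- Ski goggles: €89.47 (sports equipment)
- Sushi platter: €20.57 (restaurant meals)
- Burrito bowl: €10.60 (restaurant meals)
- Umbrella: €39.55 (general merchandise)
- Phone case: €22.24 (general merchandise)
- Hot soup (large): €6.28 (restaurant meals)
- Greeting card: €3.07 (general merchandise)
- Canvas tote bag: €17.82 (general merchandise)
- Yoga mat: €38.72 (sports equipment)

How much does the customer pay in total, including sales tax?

Ski goggles €89.47: sports equipment → 8.5% + 1.25% county = 9.75% → €8.72
Sushi platter €20.57: restaurant meals → 9% + 0% county = 9% → €1.85
Burrito bowl €10.60: restaurant meals → 9% + 0% county = 9% → €0.95
Umbrella €39.55: general merchandise → 6.5% + 2.25% county = 8.75% → €3.46
Phone case €22.24: general merchandise → 6.5% + 2.25% county = 8.75% → €1.95
Hot soup (large) €6.28: restaurant meals → 9% + 0% county = 9% → €0.57
Greeting card €3.07: general merchandise → 6.5% + 2.25% county = 8.75% → €0.27
Canvas tote bag €17.82: general merchandise → 6.5% + 2.25% county = 8.75% → €1.56
Yoga mat €38.72: sports equipment → 8.5% + 1.25% county = 9.75% → €3.78
Subtotal = €248.32; tax = €23.11; total due = €271.43

€271.43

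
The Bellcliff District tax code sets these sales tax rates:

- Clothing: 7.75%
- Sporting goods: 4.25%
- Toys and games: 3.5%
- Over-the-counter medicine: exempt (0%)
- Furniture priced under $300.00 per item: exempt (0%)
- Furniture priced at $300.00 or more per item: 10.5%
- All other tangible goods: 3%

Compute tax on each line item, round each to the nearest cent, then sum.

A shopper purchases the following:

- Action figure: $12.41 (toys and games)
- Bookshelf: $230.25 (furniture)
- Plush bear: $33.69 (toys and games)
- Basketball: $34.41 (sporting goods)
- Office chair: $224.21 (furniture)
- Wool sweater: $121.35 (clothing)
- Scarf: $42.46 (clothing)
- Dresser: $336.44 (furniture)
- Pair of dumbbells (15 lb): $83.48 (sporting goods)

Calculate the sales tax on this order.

$54.64

Action figure $12.41: toys and games → 3.5% → $0.43
Bookshelf $230.25: furniture, under $300.00 → 0% → $0.00
Plush bear $33.69: toys and games → 3.5% → $1.18
Basketball $34.41: sporting goods → 4.25% → $1.46
Office chair $224.21: furniture, under $300.00 → 0% → $0.00
Wool sweater $121.35: clothing → 7.75% → $9.40
Scarf $42.46: clothing → 7.75% → $3.29
Dresser $336.44: furniture, $300.00 or more → 10.5% → $35.33
Pair of dumbbells (15 lb) $83.48: sporting goods → 4.25% → $3.55
Total tax = $0.43 + $1.18 + $1.46 + $9.40 + $3.29 + $35.33 + $3.55 = $54.64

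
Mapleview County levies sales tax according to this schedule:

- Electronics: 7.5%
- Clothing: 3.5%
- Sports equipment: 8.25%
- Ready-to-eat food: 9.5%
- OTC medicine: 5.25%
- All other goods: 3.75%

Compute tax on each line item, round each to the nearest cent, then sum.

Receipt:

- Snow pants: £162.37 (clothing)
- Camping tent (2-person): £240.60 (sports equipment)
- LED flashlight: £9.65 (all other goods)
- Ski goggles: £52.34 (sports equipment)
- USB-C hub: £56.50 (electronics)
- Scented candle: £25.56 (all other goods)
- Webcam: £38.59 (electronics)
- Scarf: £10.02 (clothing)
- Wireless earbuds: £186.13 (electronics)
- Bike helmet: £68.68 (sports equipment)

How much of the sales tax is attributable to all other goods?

LED flashlight £9.65: all other goods → 3.75% → £0.36
Scented candle £25.56: all other goods → 3.75% → £0.96
Tax on all other goods = £0.36 + £0.96 = £1.32

£1.32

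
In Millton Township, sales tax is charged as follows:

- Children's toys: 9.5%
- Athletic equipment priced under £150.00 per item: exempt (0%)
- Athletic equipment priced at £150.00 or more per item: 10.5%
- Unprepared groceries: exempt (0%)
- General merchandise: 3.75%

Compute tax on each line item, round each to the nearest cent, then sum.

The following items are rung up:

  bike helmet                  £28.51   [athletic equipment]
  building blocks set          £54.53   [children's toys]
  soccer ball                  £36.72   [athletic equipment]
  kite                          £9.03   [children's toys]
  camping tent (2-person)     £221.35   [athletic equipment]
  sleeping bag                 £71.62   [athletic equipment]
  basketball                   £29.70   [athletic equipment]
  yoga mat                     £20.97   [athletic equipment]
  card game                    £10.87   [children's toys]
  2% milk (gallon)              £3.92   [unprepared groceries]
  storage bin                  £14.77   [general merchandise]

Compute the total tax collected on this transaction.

Bike helmet £28.51: athletic equipment, under £150.00 → 0% → £0.00
Building blocks set £54.53: children's toys → 9.5% → £5.18
Soccer ball £36.72: athletic equipment, under £150.00 → 0% → £0.00
Kite £9.03: children's toys → 9.5% → £0.86
Camping tent (2-person) £221.35: athletic equipment, £150.00 or more → 10.5% → £23.24
Sleeping bag £71.62: athletic equipment, under £150.00 → 0% → £0.00
Basketball £29.70: athletic equipment, under £150.00 → 0% → £0.00
Yoga mat £20.97: athletic equipment, under £150.00 → 0% → £0.00
Card game £10.87: children's toys → 9.5% → £1.03
2% milk (gallon) £3.92: unprepared groceries → 0% → £0.00
Storage bin £14.77: general merchandise → 3.75% → £0.55
Total tax = £5.18 + £0.86 + £23.24 + £1.03 + £0.55 = £30.86

£30.86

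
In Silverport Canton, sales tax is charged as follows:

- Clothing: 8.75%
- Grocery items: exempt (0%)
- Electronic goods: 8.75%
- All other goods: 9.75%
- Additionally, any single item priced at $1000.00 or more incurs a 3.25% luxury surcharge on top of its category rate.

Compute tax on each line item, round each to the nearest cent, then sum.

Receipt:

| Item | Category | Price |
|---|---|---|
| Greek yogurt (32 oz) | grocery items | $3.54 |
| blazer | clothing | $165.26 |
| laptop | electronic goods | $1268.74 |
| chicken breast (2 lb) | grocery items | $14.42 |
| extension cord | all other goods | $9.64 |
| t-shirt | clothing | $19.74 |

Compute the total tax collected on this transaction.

$169.38

Greek yogurt (32 oz) $3.54: grocery items → 0% → $0.00
Blazer $165.26: clothing → 8.75% → $14.46
Laptop $1268.74: electronic goods → 8.75% + 3.25% surcharge = 12% → $152.25
Chicken breast (2 lb) $14.42: grocery items → 0% → $0.00
Extension cord $9.64: all other goods → 9.75% → $0.94
T-shirt $19.74: clothing → 8.75% → $1.73
Total tax = $14.46 + $152.25 + $0.94 + $1.73 = $169.38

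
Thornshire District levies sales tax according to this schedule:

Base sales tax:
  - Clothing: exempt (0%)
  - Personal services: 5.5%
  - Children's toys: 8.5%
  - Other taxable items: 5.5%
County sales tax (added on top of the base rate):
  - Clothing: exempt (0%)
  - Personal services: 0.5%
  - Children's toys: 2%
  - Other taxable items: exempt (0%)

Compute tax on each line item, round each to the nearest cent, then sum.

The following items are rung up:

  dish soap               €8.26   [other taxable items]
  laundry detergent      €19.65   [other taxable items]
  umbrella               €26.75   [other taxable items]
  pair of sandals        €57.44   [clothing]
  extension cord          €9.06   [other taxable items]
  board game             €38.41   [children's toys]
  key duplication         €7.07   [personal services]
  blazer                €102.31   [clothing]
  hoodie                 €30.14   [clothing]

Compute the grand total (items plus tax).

€307.04

Dish soap €8.26: other taxable items → 5.5% + 0% county = 5.5% → €0.45
Laundry detergent €19.65: other taxable items → 5.5% + 0% county = 5.5% → €1.08
Umbrella €26.75: other taxable items → 5.5% + 0% county = 5.5% → €1.47
Pair of sandals €57.44: clothing → 0% + 0% county = 0% → €0.00
Extension cord €9.06: other taxable items → 5.5% + 0% county = 5.5% → €0.50
Board game €38.41: children's toys → 8.5% + 2% county = 10.5% → €4.03
Key duplication €7.07: personal services → 5.5% + 0.5% county = 6% → €0.42
Blazer €102.31: clothing → 0% + 0% county = 0% → €0.00
Hoodie €30.14: clothing → 0% + 0% county = 0% → €0.00
Subtotal = €299.09; tax = €7.95; total due = €307.04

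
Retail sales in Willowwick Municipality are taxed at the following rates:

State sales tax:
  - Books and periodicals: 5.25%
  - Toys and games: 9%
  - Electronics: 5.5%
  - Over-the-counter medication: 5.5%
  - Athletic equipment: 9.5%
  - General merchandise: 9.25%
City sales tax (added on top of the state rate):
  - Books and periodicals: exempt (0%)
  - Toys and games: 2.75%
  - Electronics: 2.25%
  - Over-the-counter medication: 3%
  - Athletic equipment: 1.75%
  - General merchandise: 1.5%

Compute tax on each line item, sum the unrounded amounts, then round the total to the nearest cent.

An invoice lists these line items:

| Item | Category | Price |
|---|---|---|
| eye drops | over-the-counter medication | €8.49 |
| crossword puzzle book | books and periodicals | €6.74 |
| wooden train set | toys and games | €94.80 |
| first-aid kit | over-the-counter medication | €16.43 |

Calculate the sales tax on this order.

Eye drops €8.49: over-the-counter medication → 5.5% + 3% city = 8.5% → €0.72165
Crossword puzzle book €6.74: books and periodicals → 5.25% + 0% city = 5.25% → €0.35385
Wooden train set €94.80: toys and games → 9% + 2.75% city = 11.75% → €11.139
First-aid kit €16.43: over-the-counter medication → 5.5% + 3% city = 8.5% → €1.39655
Unrounded tax sum = €13.61105 → €13.61

€13.61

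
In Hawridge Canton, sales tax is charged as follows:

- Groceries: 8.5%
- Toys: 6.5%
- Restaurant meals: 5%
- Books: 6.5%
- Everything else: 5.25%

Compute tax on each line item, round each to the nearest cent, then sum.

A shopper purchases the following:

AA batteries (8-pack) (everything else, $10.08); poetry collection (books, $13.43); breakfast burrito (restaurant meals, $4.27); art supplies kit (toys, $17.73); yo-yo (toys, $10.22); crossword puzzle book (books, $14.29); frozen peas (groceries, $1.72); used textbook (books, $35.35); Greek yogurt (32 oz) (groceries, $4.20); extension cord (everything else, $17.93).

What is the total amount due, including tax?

AA batteries (8-pack) $10.08: everything else → 5.25% → $0.53
Poetry collection $13.43: books → 6.5% → $0.87
Breakfast burrito $4.27: restaurant meals → 5% → $0.21
Art supplies kit $17.73: toys → 6.5% → $1.15
Yo-yo $10.22: toys → 6.5% → $0.66
Crossword puzzle book $14.29: books → 6.5% → $0.93
Frozen peas $1.72: groceries → 8.5% → $0.15
Used textbook $35.35: books → 6.5% → $2.30
Greek yogurt (32 oz) $4.20: groceries → 8.5% → $0.36
Extension cord $17.93: everything else → 5.25% → $0.94
Subtotal = $129.22; tax = $8.10; total due = $137.32

$137.32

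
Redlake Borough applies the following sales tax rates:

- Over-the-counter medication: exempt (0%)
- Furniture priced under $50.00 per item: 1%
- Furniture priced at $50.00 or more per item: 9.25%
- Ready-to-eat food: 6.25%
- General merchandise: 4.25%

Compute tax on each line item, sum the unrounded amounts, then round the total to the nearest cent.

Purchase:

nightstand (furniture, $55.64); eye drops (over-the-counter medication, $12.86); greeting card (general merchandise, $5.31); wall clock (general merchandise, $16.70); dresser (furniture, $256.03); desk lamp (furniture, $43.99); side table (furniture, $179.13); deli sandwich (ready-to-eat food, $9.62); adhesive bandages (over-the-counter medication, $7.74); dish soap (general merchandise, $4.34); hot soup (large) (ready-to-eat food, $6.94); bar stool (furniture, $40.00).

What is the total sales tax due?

$48.39

Nightstand $55.64: furniture, $50.00 or more → 9.25% → $5.1467
Eye drops $12.86: over-the-counter medication → 0% → $0.00
Greeting card $5.31: general merchandise → 4.25% → $0.225675
Wall clock $16.70: general merchandise → 4.25% → $0.70975
Dresser $256.03: furniture, $50.00 or more → 9.25% → $23.682775
Desk lamp $43.99: furniture, under $50.00 → 1% → $0.4399
Side table $179.13: furniture, $50.00 or more → 9.25% → $16.569525
Deli sandwich $9.62: ready-to-eat food → 6.25% → $0.60125
Adhesive bandages $7.74: over-the-counter medication → 0% → $0.00
Dish soap $4.34: general merchandise → 4.25% → $0.18445
Hot soup (large) $6.94: ready-to-eat food → 6.25% → $0.43375
Bar stool $40.00: furniture, under $50.00 → 1% → $0.40
Unrounded tax sum = $48.393775 → $48.39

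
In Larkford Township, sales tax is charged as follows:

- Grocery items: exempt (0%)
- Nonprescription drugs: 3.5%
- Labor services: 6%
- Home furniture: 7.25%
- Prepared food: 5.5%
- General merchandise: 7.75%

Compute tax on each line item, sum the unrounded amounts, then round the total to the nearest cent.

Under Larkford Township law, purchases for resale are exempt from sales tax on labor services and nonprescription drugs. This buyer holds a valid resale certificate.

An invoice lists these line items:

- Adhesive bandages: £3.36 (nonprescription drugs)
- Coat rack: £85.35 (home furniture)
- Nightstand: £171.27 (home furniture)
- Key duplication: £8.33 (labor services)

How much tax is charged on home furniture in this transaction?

£18.60

Coat rack £85.35: home furniture → 7.25% → £6.187875
Nightstand £171.27: home furniture → 7.25% → £12.417075
Tax on home furniture: unrounded sum = £18.60495 → £18.60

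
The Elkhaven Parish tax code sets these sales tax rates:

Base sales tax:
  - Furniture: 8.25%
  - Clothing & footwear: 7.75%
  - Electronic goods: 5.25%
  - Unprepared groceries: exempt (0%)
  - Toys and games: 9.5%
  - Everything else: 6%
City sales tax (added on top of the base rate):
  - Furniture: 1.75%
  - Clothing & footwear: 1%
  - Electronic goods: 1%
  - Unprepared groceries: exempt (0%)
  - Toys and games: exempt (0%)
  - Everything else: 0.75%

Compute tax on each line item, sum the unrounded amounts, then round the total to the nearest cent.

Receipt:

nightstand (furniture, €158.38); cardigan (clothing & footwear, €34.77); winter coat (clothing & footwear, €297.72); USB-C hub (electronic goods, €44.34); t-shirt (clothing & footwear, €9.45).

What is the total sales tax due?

Nightstand €158.38: furniture → 8.25% + 1.75% city = 10% → €15.838
Cardigan €34.77: clothing & footwear → 7.75% + 1% city = 8.75% → €3.042375
Winter coat €297.72: clothing & footwear → 7.75% + 1% city = 8.75% → €26.0505
USB-C hub €44.34: electronic goods → 5.25% + 1% city = 6.25% → €2.77125
T-shirt €9.45: clothing & footwear → 7.75% + 1% city = 8.75% → €0.826875
Unrounded tax sum = €48.529 → €48.53

€48.53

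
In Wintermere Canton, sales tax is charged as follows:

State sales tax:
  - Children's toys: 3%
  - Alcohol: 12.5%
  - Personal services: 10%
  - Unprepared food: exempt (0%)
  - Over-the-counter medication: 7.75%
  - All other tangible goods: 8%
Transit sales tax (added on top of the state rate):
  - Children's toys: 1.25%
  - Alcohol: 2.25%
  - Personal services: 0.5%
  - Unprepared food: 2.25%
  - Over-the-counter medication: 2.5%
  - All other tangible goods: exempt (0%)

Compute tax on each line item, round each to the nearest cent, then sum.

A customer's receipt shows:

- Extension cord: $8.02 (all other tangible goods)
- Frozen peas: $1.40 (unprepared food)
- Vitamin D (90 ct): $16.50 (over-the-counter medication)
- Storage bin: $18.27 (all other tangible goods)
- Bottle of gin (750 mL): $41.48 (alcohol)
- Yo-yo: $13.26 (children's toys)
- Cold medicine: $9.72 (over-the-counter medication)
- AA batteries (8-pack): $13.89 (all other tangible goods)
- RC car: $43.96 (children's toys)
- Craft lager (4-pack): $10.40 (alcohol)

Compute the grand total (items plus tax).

Extension cord $8.02: all other tangible goods → 8% + 0% transit = 8% → $0.64
Frozen peas $1.40: unprepared food → 0% + 2.25% transit = 2.25% → $0.03
Vitamin D (90 ct) $16.50: over-the-counter medication → 7.75% + 2.5% transit = 10.25% → $1.69
Storage bin $18.27: all other tangible goods → 8% + 0% transit = 8% → $1.46
Bottle of gin (750 mL) $41.48: alcohol → 12.5% + 2.25% transit = 14.75% → $6.12
Yo-yo $13.26: children's toys → 3% + 1.25% transit = 4.25% → $0.56
Cold medicine $9.72: over-the-counter medication → 7.75% + 2.5% transit = 10.25% → $1.00
AA batteries (8-pack) $13.89: all other tangible goods → 8% + 0% transit = 8% → $1.11
RC car $43.96: children's toys → 3% + 1.25% transit = 4.25% → $1.87
Craft lager (4-pack) $10.40: alcohol → 12.5% + 2.25% transit = 14.75% → $1.53
Subtotal = $176.90; tax = $16.01; total due = $192.91

$192.91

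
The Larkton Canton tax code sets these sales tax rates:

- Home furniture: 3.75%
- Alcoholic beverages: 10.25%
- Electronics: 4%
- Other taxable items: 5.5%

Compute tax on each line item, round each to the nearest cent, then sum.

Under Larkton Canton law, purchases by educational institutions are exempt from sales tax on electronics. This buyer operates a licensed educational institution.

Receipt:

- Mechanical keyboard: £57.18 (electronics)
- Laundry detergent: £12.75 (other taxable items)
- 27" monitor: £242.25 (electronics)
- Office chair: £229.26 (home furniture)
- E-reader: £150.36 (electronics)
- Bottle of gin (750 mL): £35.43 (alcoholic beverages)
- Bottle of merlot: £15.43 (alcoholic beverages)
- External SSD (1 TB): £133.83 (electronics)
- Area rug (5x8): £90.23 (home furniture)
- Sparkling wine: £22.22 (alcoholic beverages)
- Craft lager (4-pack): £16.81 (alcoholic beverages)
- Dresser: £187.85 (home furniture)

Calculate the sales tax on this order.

£28.93

Mechanical keyboard £57.18: electronics, buyer-exempt → 0% → £0.00
Laundry detergent £12.75: other taxable items → 5.5% → £0.70
27" monitor £242.25: electronics, buyer-exempt → 0% → £0.00
Office chair £229.26: home furniture → 3.75% → £8.60
E-reader £150.36: electronics, buyer-exempt → 0% → £0.00
Bottle of gin (750 mL) £35.43: alcoholic beverages → 10.25% → £3.63
Bottle of merlot £15.43: alcoholic beverages → 10.25% → £1.58
External SSD (1 TB) £133.83: electronics, buyer-exempt → 0% → £0.00
Area rug (5x8) £90.23: home furniture → 3.75% → £3.38
Sparkling wine £22.22: alcoholic beverages → 10.25% → £2.28
Craft lager (4-pack) £16.81: alcoholic beverages → 10.25% → £1.72
Dresser £187.85: home furniture → 3.75% → £7.04
Total tax = £0.70 + £8.60 + £3.63 + £1.58 + £3.38 + £2.28 + £1.72 + £7.04 = £28.93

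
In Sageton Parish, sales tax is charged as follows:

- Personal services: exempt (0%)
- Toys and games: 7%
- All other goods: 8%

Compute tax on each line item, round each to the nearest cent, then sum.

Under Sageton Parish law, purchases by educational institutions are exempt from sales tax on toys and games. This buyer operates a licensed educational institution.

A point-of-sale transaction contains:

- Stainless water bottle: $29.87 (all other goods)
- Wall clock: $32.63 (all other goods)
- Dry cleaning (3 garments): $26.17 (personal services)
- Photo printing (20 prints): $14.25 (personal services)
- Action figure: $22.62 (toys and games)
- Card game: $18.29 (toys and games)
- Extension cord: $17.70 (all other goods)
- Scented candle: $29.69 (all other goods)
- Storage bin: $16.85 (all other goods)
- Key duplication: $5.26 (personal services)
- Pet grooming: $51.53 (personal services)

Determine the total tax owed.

Stainless water bottle $29.87: all other goods → 8% → $2.39
Wall clock $32.63: all other goods → 8% → $2.61
Dry cleaning (3 garments) $26.17: personal services → 0% → $0.00
Photo printing (20 prints) $14.25: personal services → 0% → $0.00
Action figure $22.62: toys and games, buyer-exempt → 0% → $0.00
Card game $18.29: toys and games, buyer-exempt → 0% → $0.00
Extension cord $17.70: all other goods → 8% → $1.42
Scented candle $29.69: all other goods → 8% → $2.38
Storage bin $16.85: all other goods → 8% → $1.35
Key duplication $5.26: personal services → 0% → $0.00
Pet grooming $51.53: personal services → 0% → $0.00
Total tax = $2.39 + $2.61 + $1.42 + $2.38 + $1.35 = $10.15

$10.15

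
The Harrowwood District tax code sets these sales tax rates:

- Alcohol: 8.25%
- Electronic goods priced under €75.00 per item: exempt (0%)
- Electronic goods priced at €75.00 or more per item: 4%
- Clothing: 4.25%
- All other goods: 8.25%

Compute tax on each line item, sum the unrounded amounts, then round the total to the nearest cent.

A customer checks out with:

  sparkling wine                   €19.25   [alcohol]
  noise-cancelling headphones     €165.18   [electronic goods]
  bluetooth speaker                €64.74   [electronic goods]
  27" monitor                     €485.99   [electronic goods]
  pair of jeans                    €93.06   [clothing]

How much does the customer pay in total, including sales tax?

Sparkling wine €19.25: alcohol → 8.25% → €1.588125
Noise-cancelling headphones €165.18: electronic goods, €75.00 or more → 4% → €6.6072
Bluetooth speaker €64.74: electronic goods, under €75.00 → 0% → €0.00
27" monitor €485.99: electronic goods, €75.00 or more → 4% → €19.4396
Pair of jeans €93.06: clothing → 4.25% → €3.95505
Subtotal = €828.22; unrounded tax = €31.589975 → €31.59; total due = €859.81

€859.81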